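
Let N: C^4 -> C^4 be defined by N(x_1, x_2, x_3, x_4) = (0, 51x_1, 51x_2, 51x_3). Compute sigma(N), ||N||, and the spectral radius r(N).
sigma(N) = {0}; ||N|| = 51; r(N) = 0. (N is nilpotent with N^4 = 0.)

On C^4, N is a strictly lower-triangular matrix with 51 on the subdiagonal and zeros elsewhere, so its characteristic polynomial is lambda^4 and every eigenvalue is 0: sigma(N) = {0}. For the operator norm, N e_i = 51e_{i+1} for i = 1, ..., 3 and N e_4 = 0, so the singular values of N are 51 (with multiplicity 3) and 0; hence ||N|| = 51. The spectral radius r(N) = max|lambda| = 0. Note ||N|| > r(N) — characteristic of non-normal nilpotent operators. Indeed N^4 = 0.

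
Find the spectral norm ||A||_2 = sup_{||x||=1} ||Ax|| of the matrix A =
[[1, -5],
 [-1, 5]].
||A||_2 = sqrt(52) ≈ 7.2111 (= sqrt(largest eigenvalue of A^T A))

||A||_2 = sigma_max(A) = sqrt(lambda_max(A^T A)). Form the symmetric matrix M = A^T A =
[[2, -10],
 [-10, 50]].
Its characteristic polynomial (trace, determinant of M give the coefficients) is
  p(λ) = det(λ I - M) = λ^2 - 52λ.
For λ^2 - 52λ the discriminant is 2704. It is a perfect square (52^2), so the roots are rational: λ = (52 ± 52)/2 = 52, 0.
So the eigenvalues of A^T A are ≈ 0, 52 (all ≥ 0, as they must be for A^T A). The largest is λ_max = 52, hence ||A||_2 = sqrt(λ_max) = sqrt(52) ≈ 7.2111.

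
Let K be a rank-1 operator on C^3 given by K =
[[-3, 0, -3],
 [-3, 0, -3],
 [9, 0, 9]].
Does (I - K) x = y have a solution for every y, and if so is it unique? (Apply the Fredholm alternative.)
(I - K) is invertible (det(I - K) = -5 ≠ 0), so for every y in C^3 the equation (I - K) x = y has a unique solution.

K has rank 1, so it is an outer product K = u v^T: every row of K is a multiple of one row vector. Reading off the entries, u = (1, 1, -3) and v = (-3, 0, -3) (row i of K equals u_i·v^T). A rank-one matrix u v^T satisfies K u = u (v·u) and kills the (2)-dimensional subspace v^⊥, so its characteristic polynomial is lambda^2 (lambda - v·u) with v·u = tr K = 6. Hence the eigenvalues of I - K are 1 (multiplicity 2) and 1 - (6) = -5, so det(I - K) = -5. (Direct check: I - K =
[[4, 0, 3],
 [3, 1, 3],
 [-9, 0, -8]]
has determinant -5.) The finite-dimensional Fredholm alternative says: either (I - K) is invertible, or ker(I - K) ≠ {0} and then range(I - K) = ker((I - K)^*)^⊥, with dim ker(I - K) = dim ker((I - K)^*). Since det(I - K) ≠ 0, 1 is not an eigenvalue of K and ker(I - K) = {0}, so we are in the first case: for every y there is a unique x = (I - K)^(-1) y. Explicitly, by the Sherman–Morrison formula, (I - u v^T)^(-1) = I + u v^T/(1 - v·u), i.e. (I - K)^(-1) = I + K/(-5).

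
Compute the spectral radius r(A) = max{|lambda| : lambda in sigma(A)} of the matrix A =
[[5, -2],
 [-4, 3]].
r(A) = 7

The eigenvalues of A are the roots of its characteristic polynomial. With M = A (coefficients from the trace and determinant):
  p(λ) = det(λ I - M) = λ^2 - 8λ + 7.
For λ^2 - 8λ + 7 the discriminant is 36. It is a perfect square (6^2), so the roots are rational: λ = (8 ± 6)/2 = 7, 1.
Thus the eigenvalues (to 4 decimals) are 7 (modulus 7); 1 (modulus 1). The spectral radius is the largest modulus: r(A) = 7. (Cross-check: r(A) ≤ ||A||_2 ≈ 7.2854; equality holds whenever A is normal, though it can also hold for some non-normal A.)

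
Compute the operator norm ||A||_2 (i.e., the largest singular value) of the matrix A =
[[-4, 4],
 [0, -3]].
||A||_2 = sqrt((41 + sqrt(1105))/2) ≈ 6.0927 (= sqrt(largest eigenvalue of A^T A))

||A||_2 = sigma_max(A) = sqrt(lambda_max(A^T A)). Form the symmetric matrix M = A^T A =
[[16, -16],
 [-16, 25]].
Its characteristic polynomial (trace, determinant of M give the coefficients) is
  p(λ) = det(λ I - M) = λ^2 - 41λ + 144.
For λ^2 - 41λ + 144 the discriminant is 1105. It is nonnegative but not a perfect square, so the roots are real and irrational: λ = (41 ± sqrt(1105))/2 ≈ 37.1208, 3.8792.
So the eigenvalues of A^T A are ≈ 3.8792, 37.1208 (all ≥ 0, as they must be for A^T A). The largest is λ_max = (41 + sqrt(1105))/2 ≈ 37.1208, hence ||A||_2 = sqrt(λ_max) = sqrt((41 + sqrt(1105))/2) ≈ 6.0927.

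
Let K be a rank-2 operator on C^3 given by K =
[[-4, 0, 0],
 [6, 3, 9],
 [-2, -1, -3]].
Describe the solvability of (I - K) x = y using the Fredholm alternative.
(I - K) is invertible (det(I - K) = 5 ≠ 0), so for every y in C^3 the equation (I - K) x = y has a unique solution.

K has rank 2 and factors as K = U V^T = u1 v1^T + u2 v2^T with u1 = (0, -3, 1), v1 = (-2, -1, -3), u2 = (2, 0, 0), v2 = (-2, 0, 0) (multiplying out reproduces the displayed K). The nonzero eigenvalues of U V^T coincide with those of the 2 x 2 matrix G = V^T U = [[v1·u1, v1·u2], [v2·u1, v2·u2]] = [[0, -4], [0, -4]], and by the Sylvester determinant identity det(I_3 - U V^T) = det(I_2 - V^T U) = det([[1, 4], [0, 5]]) = (1)(5) - (4)(0) = 5. (Direct check: I - K =
[[5, 0, 0],
 [-6, -2, -9],
 [2, 1, 4]]
has determinant 5.) The finite-dimensional Fredholm alternative says: either (I - K) is invertible, or ker(I - K) ≠ {0} and then range(I - K) = ker((I - K)^*)^⊥, with dim ker(I - K) = dim ker((I - K)^*). Since det(I - K) ≠ 0, 1 is not an eigenvalue of K and ker(I - K) = {0}, so we are in the first case: for every y there is a unique x = (I - K)^(-1) y. (Explicitly, by the Woodbury identity, (I - U V^T)^(-1) = I + U (I_2 - G)^(-1) V^T.)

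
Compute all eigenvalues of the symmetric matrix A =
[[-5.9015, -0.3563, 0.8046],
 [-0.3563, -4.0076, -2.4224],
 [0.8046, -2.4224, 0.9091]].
sigma(A) ≈ {-6, -5, 2}

A is real symmetric, so its spectrum consists of real eigenvalues. Expanding the characteristic polynomial of the displayed matrix gives
  det(λ I - A) = p(λ) = λ^3 + (9)λ^2 + (8)λ + (-60).
Solving p(λ) = 0 yields eigenvalues ≈ -6, -5, 2. (A is shown rounded to 4 decimals, so these recover the underlying integer eigenvalues to within that precision.)
Verification: the trace of A = -9 equals the sum of eigenvalues -9, and det(A) ≈ 59.9991 matches the eigenvalue product 60.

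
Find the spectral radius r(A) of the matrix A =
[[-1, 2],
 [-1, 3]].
r(A) = (2 + sqrt(8))/2 ≈ 2.4142

The eigenvalues of A are the roots of its characteristic polynomial. With M = A (coefficients from the trace and determinant):
  p(λ) = det(λ I - M) = λ^2 - 2λ - 1.
For λ^2 - 2λ - 1 the discriminant is 8. It is nonnegative but not a perfect square, so the roots are real and irrational: λ = (2 ± sqrt(8))/2 ≈ 2.4142, -0.4142.
Thus the eigenvalues (to 4 decimals) are 2.4142 (modulus 2.4142); -0.4142 (modulus 0.4142). The spectral radius is the largest modulus: r(A) = (2 + sqrt(8))/2 ≈ 2.4142. (Cross-check: r(A) ≤ ||A||_2 ≈ 3.8643; equality holds whenever A is normal, though it can also hold for some non-normal A.)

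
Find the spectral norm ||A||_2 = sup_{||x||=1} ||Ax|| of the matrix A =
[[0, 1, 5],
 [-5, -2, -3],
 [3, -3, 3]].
||A||_2 ≈ 7.9382 (= sqrt(largest eigenvalue of A^T A))

||A||_2 = sigma_max(A) = sqrt(lambda_max(A^T A)). Form the symmetric matrix M = A^T A =
[[34, 1, 24],
 [1, 14, 2],
 [24, 2, 43]].
Its characteristic polynomial (trace, sum of principal 2x2 minors, determinant of M give the coefficients) is
  p(λ) = det(λ I - M) = λ^3 - 91λ^2 + 1959λ - 12321.
No integer candidate from the rational root theorem (±divisors of 12321) is a root, so the roots are irrational. The cubic discriminant is Δ = 6127056 > 0, so there are three distinct real roots. p(13) = -36 and p(14) = 13 have opposite signs, so a root lies in (13, 14); Newton's method refines it to λ ≈ 13.4775. p(14) = 13 and p(15) = -36 have opposite signs, so a root lies in (14, 15); Newton's method refines it to λ ≈ 14.5076. p(63) = -36 and p(64) = 2463 have opposite signs, so a root lies in (63, 64); Newton's method refines it to λ ≈ 63.015. Check (Vieta): the three roots sum to 91, matching tr M = 91.
So the eigenvalues of A^T A are ≈ 13.4775, 14.5076, 63.015 (all ≥ 0, as they must be for A^T A). The largest is λ_max ≈ 63.015, hence ||A||_2 = sqrt(λ_max) ≈ 7.9382.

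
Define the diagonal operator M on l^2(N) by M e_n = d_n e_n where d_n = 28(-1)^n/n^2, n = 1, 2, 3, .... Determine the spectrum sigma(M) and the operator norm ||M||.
sigma(M) = {28(-1)^n/n^2 : n ≥ 1} ∪ {0}; ||M|| = 28

A bounded diagonal operator on l^2 with diagonal entries d_n has spectrum equal to the closure of {d_n : n ≥ 1}: every d_n is an eigenvalue (with eigenvector e_n), so {d_n} ⊂ sigma(M); the spectrum is closed, so its closure is too; and for lambda not in the closure, (M - lambda I) has bounded inverse (the diagonal entries 1/(d_n - lambda) are bounded). For our sequence d_n = 28(-1)^n/n^2, n = 1, 2, 3, ...:
  - {d_n} = {28(-1)^n/n^2 : n ≥ 1}; the only limit point is 0
  - closure = {28(-1)^n/n^2 : n ≥ 1} ∪ {0}
For the norm: a diagonal operator has ||M|| = sup_n |d_n|. Here |d_n| = 28/n^2 is decreasing, so sup_n |d_n| = |d_1| = 28. So ||M|| = 28.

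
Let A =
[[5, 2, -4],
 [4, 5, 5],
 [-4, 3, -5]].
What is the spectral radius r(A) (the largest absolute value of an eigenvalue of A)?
r(A) ≈ 8.0383

The eigenvalues of A are the roots of its characteristic polynomial. With M = A (coefficients from the trace, the sum of principal 2x2 minors, and det A):
  p(λ) = det(λ I - M) = λ^3 - 5λ^2 - 64λ + 328.
No integer candidate from the rational root theorem (±divisors of 328) is a root, so the roots are irrational. The cubic discriminant is Δ = 299488 > 0, so there are three distinct real roots. p(-9) = -230 and p(-8) = 8 have opposite signs, so a root lies in (-9, -8); Newton's method refines it to λ ≈ -8.0383. p(5) = 8 and p(6) = -20 have opposite signs, so a root lies in (5, 6); Newton's method refines it to λ ≈ 5.2175. p(7) = -22 and p(8) = 8 have opposite signs, so a root lies in (7, 8); Newton's method refines it to λ ≈ 7.8207. Check (Vieta): the three roots sum to 5, matching tr M = 5.
Thus the eigenvalues (to 4 decimals) are -8.0383 (modulus 8.0383); 5.2175 (modulus 5.2175); 7.8207 (modulus 7.8207). The spectral radius is the largest modulus: r(A) ≈ 8.0383. (Cross-check: r(A) ≤ ||A||_2 ≈ 9.2586; equality holds whenever A is normal, though it can also hold for some non-normal A.)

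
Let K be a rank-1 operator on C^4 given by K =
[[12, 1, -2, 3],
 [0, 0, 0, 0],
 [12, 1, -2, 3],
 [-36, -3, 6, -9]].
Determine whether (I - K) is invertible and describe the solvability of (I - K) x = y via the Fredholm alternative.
(I - K) is singular (det(I - K) = 0, i.e. 1 ∈ sigma(K)). (I - K) x = y is solvable iff y ⊥ ker((I - K)^*) = span{(12, 1, -2, 3)}, i.e. iff 12y_1 + y_2 - 2y_3 + 3y_4 = 0. When solvable, the solutions are x = y + c·(1, 0, 1, -3), c arbitrary (ker(I - K) = span{(1, 0, 1, -3)}, dimension 1).

K has rank 1, so it is an outer product K = u v^T: every row of K is a multiple of one row vector. Reading off the entries, u = (1, 0, 1, -3) and v = (12, 1, -2, 3) (row i of K equals u_i·v^T). A rank-one matrix u v^T satisfies K u = u (v·u) and kills the (3)-dimensional subspace v^⊥, so its characteristic polynomial is lambda^3 (lambda - v·u) with v·u = tr K = 1. Hence the eigenvalues of I - K are 1 (multiplicity 3) and 1 - (1) = 0, so det(I - K) = 0. (Direct check: I - K =
[[-11, -1, 2, -3],
 [0, 1, 0, 0],
 [-12, -1, 3, -3],
 [36, 3, -6, 10]]
has determinant 0.) So 1 is an eigenvalue of K and (I - K) is not invertible. The finite-dimensional Fredholm alternative says: either (I - K) is invertible, or ker(I - K) ≠ {0} and then range(I - K) = ker((I - K)^*)^⊥, with dim ker(I - K) = dim ker((I - K)^*). We are in the second case, so we need both kernels. Kernel of I - K: (I - K) u = u - u (v·u) = u - u = 0, so ker(I - K) = span{u} = span{(1, 0, 1, -3)} (it is exactly 1-dimensional because rank(I - K) = 3). Kernel of the adjoint: K is real, so (I - K)^* = I - K^T = I - v u^T, and (I - v u^T) v = v - v (u·v) = 0; hence ker((I - K)^*) = span{v} = span{(12, 1, -2, 3)}. Therefore (I - K) x = y is solvable iff <y, v> = 0, i.e. iff 12y_1 + y_2 - 2y_3 + 3y_4 = 0. When this holds, K y = u (v·y) = 0, so (I - K) y = y and x = y is a particular solution; the full solution set is the line x = y + c·u = y + c·(1, 0, 1, -3), c ∈ C.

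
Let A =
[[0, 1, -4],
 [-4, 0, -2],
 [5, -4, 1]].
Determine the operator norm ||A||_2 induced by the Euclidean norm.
||A||_2 ≈ 7.6502 (= sqrt(largest eigenvalue of A^T A))

||A||_2 = sigma_max(A) = sqrt(lambda_max(A^T A)). Form the symmetric matrix M = A^T A =
[[41, -20, 13],
 [-20, 17, -8],
 [13, -8, 21]].
Its characteristic polynomial (trace, sum of principal 2x2 minors, determinant of M give the coefficients) is
  p(λ) = det(λ I - M) = λ^3 - 79λ^2 + 1282λ - 4900.
No integer candidate from the rational root theorem (±divisors of 4900) is a root, so the roots are irrational. The cubic discriminant is Δ = 450127412 > 0, so there are three distinct real roots. p(5) = -340 and p(6) = 164 have opposite signs, so a root lies in (5, 6); Newton's method refines it to λ ≈ 5.6463. p(14) = 308 and p(15) = -70 have opposite signs, so a root lies in (14, 15); Newton's method refines it to λ ≈ 14.8281. p(58) = -1188 and p(59) = 1118 have opposite signs, so a root lies in (58, 59); Newton's method refines it to λ ≈ 58.5256. Check (Vieta): the three roots sum to 79, matching tr M = 79.
So the eigenvalues of A^T A are ≈ 5.6463, 14.8281, 58.5256 (all ≥ 0, as they must be for A^T A). The largest is λ_max ≈ 58.5256, hence ||A||_2 = sqrt(λ_max) ≈ 7.6502.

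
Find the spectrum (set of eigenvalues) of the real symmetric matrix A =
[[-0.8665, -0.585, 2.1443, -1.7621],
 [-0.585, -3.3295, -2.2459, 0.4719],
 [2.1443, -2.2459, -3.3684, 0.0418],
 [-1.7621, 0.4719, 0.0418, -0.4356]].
sigma(A) ≈ {-6, -3, -1, 2}

A is real symmetric, so its spectrum consists of real eigenvalues. Expanding the characteristic polynomial of the displayed matrix gives
  det(λ I - A) = p(λ) = λ^4 + (8)λ^3 + (7)λ^2 + (-36)λ + (-36.0022).
Solving p(λ) = 0 yields eigenvalues ≈ -6, -3, -1, 2. (A is shown rounded to 4 decimals, so these recover the underlying integer eigenvalues to within that precision.)
Verification: the trace of A = -8 equals the sum of eigenvalues -8, and det(A) ≈ -36.0022 matches the eigenvalue product -36.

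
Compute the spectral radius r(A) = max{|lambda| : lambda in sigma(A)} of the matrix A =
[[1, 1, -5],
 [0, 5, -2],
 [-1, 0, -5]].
r(A) ≈ 5.7166

The eigenvalues of A are the roots of its characteristic polynomial. With M = A (coefficients from the trace, the sum of principal 2x2 minors, and det A):
  p(λ) = det(λ I - M) = λ^3 - λ^2 - 30λ + 48.
No integer candidate from the rational root theorem (±divisors of 48) is a root, so the roots are irrational. The cubic discriminant is Δ = 72804 > 0, so there are three distinct real roots. p(-6) = -24 and p(-5) = 48 have opposite signs, so a root lies in (-6, -5); Newton's method refines it to λ ≈ -5.7166. p(1) = 18 and p(2) = -8 have opposite signs, so a root lies in (1, 2); Newton's method refines it to λ ≈ 1.6607. p(5) = -2 and p(6) = 48 have opposite signs, so a root lies in (5, 6); Newton's method refines it to λ ≈ 5.0559. Check (Vieta): the three roots sum to 1, matching tr M = 1.
Thus the eigenvalues (to 4 decimals) are -5.7166 (modulus 5.7166); 1.6607 (modulus 1.6607); 5.0559 (modulus 5.0559). The spectral radius is the largest modulus: r(A) ≈ 5.7166. (Cross-check: r(A) ≤ ||A||_2 ≈ 7.7795; equality holds whenever A is normal, though it can also hold for some non-normal A.)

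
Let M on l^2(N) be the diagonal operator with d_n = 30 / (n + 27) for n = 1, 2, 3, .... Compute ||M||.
||M|| = 15/14 (attained at n = 1)

For M diagonal, ||M|| = sup_n |d_n| = sup_n 30/(n + 27). This is positive and strictly decreasing in n, so the supremum is attained at n = 1: d_1 = 30/(1 + 27) = 15/14. Hence ||M|| = 15/14.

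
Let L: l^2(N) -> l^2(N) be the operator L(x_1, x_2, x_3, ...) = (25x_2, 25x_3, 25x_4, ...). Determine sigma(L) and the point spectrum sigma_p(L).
sigma(L) = closed disk {z in C : |z| ≤ 25}; sigma_p(L) = open disk {z in C : |z| < 25}

Note L = 25·V where V is the unit left shift (V x)_k = x_{k+1}; so sigma(L) = 25·sigma(V) and ||L|| = 25||V||. ||L x||^2 = 625sum_{k≥2} |x_k|^2 ≤ 625||x||^2, with equality on {x : x_1 = 0}, so ||L|| = 25. For any lambda with |lambda| < 25, set r = lambda/25 (|r| < 1); the vector x = (1, r, r^2, ...) is in l^2 and satisfies L x = 25(r, r^2, ...) = lambda x, so lambda is an eigenvalue. On the boundary |lambda| = 25 the geometric series diverges, so no l^2 eigenvector exists, but these lambda lie in the approximate point spectrum. Hence sigma(L) is the closed disk of radius 25 and sigma_p(L) is the open disk.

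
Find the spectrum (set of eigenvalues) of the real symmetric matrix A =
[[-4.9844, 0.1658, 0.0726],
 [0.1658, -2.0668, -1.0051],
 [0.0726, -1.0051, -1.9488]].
sigma(A) ≈ {-5, -3, -1}

A is real symmetric, so its spectrum consists of real eigenvalues. Expanding the characteristic polynomial of the displayed matrix gives
  det(λ I - A) = p(λ) = λ^3 + (9)λ^2 + (23)λ + (15).
Solving p(λ) = 0 yields eigenvalues ≈ -5, -3, -1. (A is shown rounded to 4 decimals, so these recover the underlying integer eigenvalues to within that precision.)
Verification: the trace of A = -9 equals the sum of eigenvalues -9, and det(A) ≈ -15.0004 matches the eigenvalue product -15.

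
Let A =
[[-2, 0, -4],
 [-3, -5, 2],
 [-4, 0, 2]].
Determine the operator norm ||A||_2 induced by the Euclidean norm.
||A||_2 = sqrt((58 + sqrt(1364))/2) ≈ 6.8896 (= sqrt(largest eigenvalue of A^T A))

||A||_2 = sigma_max(A) = sqrt(lambda_max(A^T A)). Form the symmetric matrix M = A^T A =
[[29, 15, -6],
 [15, 25, -10],
 [-6, -10, 24]].
Its characteristic polynomial (trace, sum of principal 2x2 minors, determinant of M give the coefficients) is
  p(λ) = det(λ I - M) = λ^3 - 78λ^2 + 1660λ - 10000.
By the rational root theorem any rational root is an integer divisor of 10000. Testing λ = 20: p(20) = 8000 - 31200 + 33200 - 10000 = 0, so λ = 20 is a root. Dividing out (λ - 20) leaves p(λ) = (λ - 20)(λ^2 - 58λ + 500). For λ^2 - 58λ + 500 the discriminant is 1364. It is nonnegative but not a perfect square, so the roots are real and irrational: λ = (58 ± sqrt(1364))/2 ≈ 47.4662, 10.5338.
So the eigenvalues of A^T A are ≈ 10.5338, 20, 47.4662 (all ≥ 0, as they must be for A^T A). The largest is λ_max = (58 + sqrt(1364))/2 ≈ 47.4662, hence ||A||_2 = sqrt(λ_max) = sqrt((58 + sqrt(1364))/2) ≈ 6.8896.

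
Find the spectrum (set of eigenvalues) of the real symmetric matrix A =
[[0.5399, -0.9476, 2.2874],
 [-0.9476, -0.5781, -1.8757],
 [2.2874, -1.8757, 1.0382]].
sigma(A) ≈ {-2, -1, 4}

A is real symmetric, so its spectrum consists of real eigenvalues. Expanding the characteristic polynomial of the displayed matrix gives
  det(λ I - A) = p(λ) = λ^3 + (-1)λ^2 + (-10)λ + (-8).
Solving p(λ) = 0 yields eigenvalues ≈ -2, -1, 4. (A is shown rounded to 4 decimals, so these recover the underlying integer eigenvalues to within that precision.)
Verification: the trace of A = 1 equals the sum of eigenvalues 1, and det(A) ≈ 8.0003 matches the eigenvalue product 8.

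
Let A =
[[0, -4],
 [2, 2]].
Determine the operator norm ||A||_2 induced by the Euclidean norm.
||A||_2 = sqrt((24 + sqrt(320))/2) ≈ 4.5765 (= sqrt(largest eigenvalue of A^T A))

||A||_2 = sigma_max(A) = sqrt(lambda_max(A^T A)). Form the symmetric matrix M = A^T A =
[[4, 4],
 [4, 20]].
Its characteristic polynomial (trace, determinant of M give the coefficients) is
  p(λ) = det(λ I - M) = λ^2 - 24λ + 64.
For λ^2 - 24λ + 64 the discriminant is 320. It is nonnegative but not a perfect square, so the roots are real and irrational: λ = (24 ± sqrt(320))/2 ≈ 20.9443, 3.0557.
So the eigenvalues of A^T A are ≈ 3.0557, 20.9443 (all ≥ 0, as they must be for A^T A). The largest is λ_max = (24 + sqrt(320))/2 ≈ 20.9443, hence ||A||_2 = sqrt(λ_max) = sqrt((24 + sqrt(320))/2) ≈ 4.5765.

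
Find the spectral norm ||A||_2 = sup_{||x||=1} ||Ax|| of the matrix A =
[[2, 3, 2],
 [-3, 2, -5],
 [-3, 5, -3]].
||A||_2 ≈ 8.6583 (= sqrt(largest eigenvalue of A^T A))

||A||_2 = sigma_max(A) = sqrt(lambda_max(A^T A)). Form the symmetric matrix M = A^T A =
[[22, -15, 28],
 [-15, 38, -19],
 [28, -19, 38]].
Its characteristic polynomial (trace, sum of principal 2x2 minors, determinant of M give the coefficients) is
  p(λ) = det(λ I - M) = λ^3 - 98λ^2 + 1746λ - 1444.
No integer candidate from the rational root theorem (±divisors of 1444) is a root, so the roots are irrational. The cubic discriminant is Δ = 6941927392 > 0, so there are three distinct real roots. p(0) = -1444 and p(1) = 205 have opposite signs, so a root lies in (0, 1); Newton's method refines it to λ ≈ 0.869. p(22) = 184 and p(23) = -961 have opposite signs, so a root lies in (22, 23); Newton's method refines it to λ ≈ 22.1644. p(74) = -3664 and p(75) = 131 have opposite signs, so a root lies in (74, 75); Newton's method refines it to λ ≈ 74.9666. Check (Vieta): the three roots sum to 98, matching tr M = 98.
So the eigenvalues of A^T A are ≈ 0.869, 22.1644, 74.9666 (all ≥ 0, as they must be for A^T A). The largest is λ_max ≈ 74.9666, hence ||A||_2 = sqrt(λ_max) ≈ 8.6583.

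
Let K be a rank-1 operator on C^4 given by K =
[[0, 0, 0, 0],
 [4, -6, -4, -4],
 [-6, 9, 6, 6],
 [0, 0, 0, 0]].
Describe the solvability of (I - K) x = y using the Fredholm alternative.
(I - K) is invertible (det(I - K) = 1 ≠ 0), so for every y in C^4 the equation (I - K) x = y has a unique solution.

K has rank 1, so it is an outer product K = u v^T: every row of K is a multiple of one row vector. Reading off the entries, u = (0, -2, 3, 0) and v = (-2, 3, 2, 2) (row i of K equals u_i·v^T). A rank-one matrix u v^T satisfies K u = u (v·u) and kills the (3)-dimensional subspace v^⊥, so its characteristic polynomial is lambda^3 (lambda - v·u) with v·u = tr K = 0. Hence the eigenvalues of I - K are 1 (multiplicity 3) and 1 - (0) = 1, so det(I - K) = 1. (Direct check: I - K =
[[1, 0, 0, 0],
 [-4, 7, 4, 4],
 [6, -9, -5, -6],
 [0, 0, 0, 1]]
has determinant 1.) The finite-dimensional Fredholm alternative says: either (I - K) is invertible, or ker(I - K) ≠ {0} and then range(I - K) = ker((I - K)^*)^⊥, with dim ker(I - K) = dim ker((I - K)^*). Since det(I - K) ≠ 0, 1 is not an eigenvalue of K and ker(I - K) = {0}, so we are in the first case: for every y there is a unique x = (I - K)^(-1) y. Explicitly, by the Sherman–Morrison formula, (I - u v^T)^(-1) = I + u v^T/(1 - v·u), i.e. (I - K)^(-1) = I + K.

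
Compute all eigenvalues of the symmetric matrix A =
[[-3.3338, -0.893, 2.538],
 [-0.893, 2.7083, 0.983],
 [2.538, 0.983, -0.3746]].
sigma(A) ≈ {-5, 1, 3}

A is real symmetric, so its spectrum consists of real eigenvalues. Expanding the characteristic polynomial of the displayed matrix gives
  det(λ I - A) = p(λ) = λ^3 + (1)λ^2 + (-17)λ + (14.9988).
Solving p(λ) = 0 yields eigenvalues ≈ -5, 1, 3. (A is shown rounded to 4 decimals, so these recover the underlying integer eigenvalues to within that precision.)
Verification: the trace of A = -1 equals the sum of eigenvalues -1, and det(A) ≈ -14.9988 matches the eigenvalue product -15.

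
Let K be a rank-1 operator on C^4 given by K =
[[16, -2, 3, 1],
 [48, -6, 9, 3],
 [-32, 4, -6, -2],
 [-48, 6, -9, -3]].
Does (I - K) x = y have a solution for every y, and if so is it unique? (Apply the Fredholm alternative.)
(I - K) is singular (det(I - K) = 0, i.e. 1 ∈ sigma(K)). (I - K) x = y is solvable iff y ⊥ ker((I - K)^*) = span{(16, -2, 3, 1)}, i.e. iff 16y_1 - 2y_2 + 3y_3 + y_4 = 0. When solvable, the solutions are x = y + c·(1, 3, -2, -3), c arbitrary (ker(I - K) = span{(1, 3, -2, -3)}, dimension 1).

K has rank 1, so it is an outer product K = u v^T: every row of K is a multiple of one row vector. Reading off the entries, u = (1, 3, -2, -3) and v = (16, -2, 3, 1) (row i of K equals u_i·v^T). A rank-one matrix u v^T satisfies K u = u (v·u) and kills the (3)-dimensional subspace v^⊥, so its characteristic polynomial is lambda^3 (lambda - v·u) with v·u = tr K = 1. Hence the eigenvalues of I - K are 1 (multiplicity 3) and 1 - (1) = 0, so det(I - K) = 0. (Direct check: I - K =
[[-15, 2, -3, -1],
 [-48, 7, -9, -3],
 [32, -4, 7, 2],
 [48, -6, 9, 4]]
has determinant 0.) So 1 is an eigenvalue of K and (I - K) is not invertible. The finite-dimensional Fredholm alternative says: either (I - K) is invertible, or ker(I - K) ≠ {0} and then range(I - K) = ker((I - K)^*)^⊥, with dim ker(I - K) = dim ker((I - K)^*). We are in the second case, so we need both kernels. Kernel of I - K: (I - K) u = u - u (v·u) = u - u = 0, so ker(I - K) = span{u} = span{(1, 3, -2, -3)} (it is exactly 1-dimensional because rank(I - K) = 3). Kernel of the adjoint: K is real, so (I - K)^* = I - K^T = I - v u^T, and (I - v u^T) v = v - v (u·v) = 0; hence ker((I - K)^*) = span{v} = span{(16, -2, 3, 1)}. Therefore (I - K) x = y is solvable iff <y, v> = 0, i.e. iff 16y_1 - 2y_2 + 3y_3 + y_4 = 0. When this holds, K y = u (v·y) = 0, so (I - K) y = y and x = y is a particular solution; the full solution set is the line x = y + c·u = y + c·(1, 3, -2, -3), c ∈ C.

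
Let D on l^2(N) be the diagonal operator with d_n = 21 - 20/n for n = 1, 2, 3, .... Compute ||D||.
||D|| = 21

For a diagonal operator on l^2 with entries d_n, ||D|| = sup_n |d_n|. Here d_1 = 1, d_2 = 11, ..., and d_n = 21 - 20/n increases monotonically toward 21. All terms lie in [1, 21), so |d_n| = d_n and the supremum is the limit 21, which is not attained by any individual d_n. Hence ||D|| = 21.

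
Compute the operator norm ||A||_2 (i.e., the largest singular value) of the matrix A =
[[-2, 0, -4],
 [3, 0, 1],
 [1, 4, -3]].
||A||_2 ≈ 5.92 (= sqrt(largest eigenvalue of A^T A))

||A||_2 = sigma_max(A) = sqrt(lambda_max(A^T A)). Form the symmetric matrix M = A^T A =
[[14, 4, 8],
 [4, 16, -12],
 [8, -12, 26]].
Its characteristic polynomial (trace, sum of principal 2x2 minors, determinant of M give the coefficients) is
  p(λ) = det(λ I - M) = λ^3 - 56λ^2 + 780λ - 1600.
No integer candidate from the rational root theorem (±divisors of 1600) is a root, so the roots are irrational. The cubic discriminant is Δ = 74656000 > 0, so there are three distinct real roots. p(2) = -256 and p(3) = 263 have opposite signs, so a root lies in (2, 3); Newton's method refines it to λ ≈ 2.47. p(18) = 128 and p(19) = -137 have opposite signs, so a root lies in (18, 19); Newton's method refines it to λ ≈ 18.4835. p(35) = -25 and p(36) = 560 have opposite signs, so a root lies in (35, 36); Newton's method refines it to λ ≈ 35.0465. Check (Vieta): the three roots sum to 56, matching tr M = 56.
So the eigenvalues of A^T A are ≈ 2.47, 18.4835, 35.0465 (all ≥ 0, as they must be for A^T A). The largest is λ_max ≈ 35.0465, hence ||A||_2 = sqrt(λ_max) ≈ 5.92.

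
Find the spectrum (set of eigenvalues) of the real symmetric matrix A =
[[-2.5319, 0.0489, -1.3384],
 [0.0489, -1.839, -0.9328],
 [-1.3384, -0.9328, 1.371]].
sigma(A) ≈ {-3, -2, 2}

A is real symmetric, so its spectrum consists of real eigenvalues. Expanding the characteristic polynomial of the displayed matrix gives
  det(λ I - A) = p(λ) = λ^3 + (3)λ^2 + (-4)λ + (-12).
Solving p(λ) = 0 yields eigenvalues ≈ -3, -2, 2. (A is shown rounded to 4 decimals, so these recover the underlying integer eigenvalues to within that precision.)
Verification: the trace of A = -3 equals the sum of eigenvalues -3, and det(A) ≈ 11.9997 matches the eigenvalue product 12.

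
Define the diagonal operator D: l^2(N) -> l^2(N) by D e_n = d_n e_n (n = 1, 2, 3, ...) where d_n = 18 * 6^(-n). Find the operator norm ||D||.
||D|| = 3 (attained at n = 1)

For D diagonal, ||D|| = sup_n |d_n|. The sequence d_n = 18 * 6^(-n) is positive and strictly decreasing (ratio 6^(-1) < 1), so the supremum is d_1 = 18/6 = 3. Hence ||D|| = 3.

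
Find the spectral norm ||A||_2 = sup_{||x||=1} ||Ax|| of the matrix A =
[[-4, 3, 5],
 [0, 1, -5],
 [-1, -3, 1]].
||A||_2 ≈ 7.9614 (= sqrt(largest eigenvalue of A^T A))

||A||_2 = sigma_max(A) = sqrt(lambda_max(A^T A)). Form the symmetric matrix M = A^T A =
[[17, -9, -21],
 [-9, 19, 7],
 [-21, 7, 51]].
Its characteristic polynomial (trace, sum of principal 2x2 minors, determinant of M give the coefficients) is
  p(λ) = det(λ I - M) = λ^3 - 87λ^2 + 1588λ - 5776.
No integer candidate from the rational root theorem (±divisors of 5776) is a root, so the roots are irrational. The cubic discriminant is Δ = 1317933392 > 0, so there are three distinct real roots. p(4) = -752 and p(5) = 114 have opposite signs, so a root lies in (4, 5); Newton's method refines it to λ ≈ 4.8581. p(18) = 452 and p(19) = -152 have opposite signs, so a root lies in (18, 19); Newton's method refines it to λ ≈ 18.7578. p(63) = -988 and p(64) = 1648 have opposite signs, so a root lies in (63, 64); Newton's method refines it to λ ≈ 63.3841. Check (Vieta): the three roots sum to 87, matching tr M = 87.
So the eigenvalues of A^T A are ≈ 4.8581, 18.7578, 63.3841 (all ≥ 0, as they must be for A^T A). The largest is λ_max ≈ 63.3841, hence ||A||_2 = sqrt(λ_max) ≈ 7.9614.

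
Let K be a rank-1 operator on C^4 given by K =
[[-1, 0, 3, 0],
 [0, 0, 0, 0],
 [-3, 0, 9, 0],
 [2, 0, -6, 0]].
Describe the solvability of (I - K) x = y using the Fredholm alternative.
(I - K) is invertible (det(I - K) = -7 ≠ 0), so for every y in C^4 the equation (I - K) x = y has a unique solution.

K has rank 1, so it is an outer product K = u v^T: every row of K is a multiple of one row vector. Reading off the entries, u = (1, 0, 3, -2) and v = (-1, 0, 3, 0) (row i of K equals u_i·v^T). A rank-one matrix u v^T satisfies K u = u (v·u) and kills the (3)-dimensional subspace v^⊥, so its characteristic polynomial is lambda^3 (lambda - v·u) with v·u = tr K = 8. Hence the eigenvalues of I - K are 1 (multiplicity 3) and 1 - (8) = -7, so det(I - K) = -7. (Direct check: I - K =
[[2, 0, -3, 0],
 [0, 1, 0, 0],
 [3, 0, -8, 0],
 [-2, 0, 6, 1]]
has determinant -7.) The finite-dimensional Fredholm alternative says: either (I - K) is invertible, or ker(I - K) ≠ {0} and then range(I - K) = ker((I - K)^*)^⊥, with dim ker(I - K) = dim ker((I - K)^*). Since det(I - K) ≠ 0, 1 is not an eigenvalue of K and ker(I - K) = {0}, so we are in the first case: for every y there is a unique x = (I - K)^(-1) y. Explicitly, by the Sherman–Morrison formula, (I - u v^T)^(-1) = I + u v^T/(1 - v·u), i.e. (I - K)^(-1) = I + K/(-7).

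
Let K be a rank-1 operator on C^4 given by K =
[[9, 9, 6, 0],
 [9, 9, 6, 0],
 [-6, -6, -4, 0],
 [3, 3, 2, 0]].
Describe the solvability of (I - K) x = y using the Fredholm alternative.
(I - K) is invertible (det(I - K) = -13 ≠ 0), so for every y in C^4 the equation (I - K) x = y has a unique solution.

K has rank 1, so it is an outer product K = u v^T: every row of K is a multiple of one row vector. Reading off the entries, u = (-3, -3, 2, -1) and v = (-3, -3, -2, 0) (row i of K equals u_i·v^T). A rank-one matrix u v^T satisfies K u = u (v·u) and kills the (3)-dimensional subspace v^⊥, so its characteristic polynomial is lambda^3 (lambda - v·u) with v·u = tr K = 14. Hence the eigenvalues of I - K are 1 (multiplicity 3) and 1 - (14) = -13, so det(I - K) = -13. (Direct check: I - K =
[[-8, -9, -6, 0],
 [-9, -8, -6, 0],
 [6, 6, 5, 0],
 [-3, -3, -2, 1]]
has determinant -13.) The finite-dimensional Fredholm alternative says: either (I - K) is invertible, or ker(I - K) ≠ {0} and then range(I - K) = ker((I - K)^*)^⊥, with dim ker(I - K) = dim ker((I - K)^*). Since det(I - K) ≠ 0, 1 is not an eigenvalue of K and ker(I - K) = {0}, so we are in the first case: for every y there is a unique x = (I - K)^(-1) y. Explicitly, by the Sherman–Morrison formula, (I - u v^T)^(-1) = I + u v^T/(1 - v·u), i.e. (I - K)^(-1) = I + K/(-13).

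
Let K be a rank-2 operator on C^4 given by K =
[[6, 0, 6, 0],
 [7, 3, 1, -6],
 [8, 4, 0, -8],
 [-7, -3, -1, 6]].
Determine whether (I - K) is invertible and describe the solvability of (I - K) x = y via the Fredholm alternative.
(I - K) is invertible (det(I - K) = -20 ≠ 0), so for every y in C^4 the equation (I - K) x = y has a unique solution.

K has rank 2 and factors as K = U V^T = u1 v1^T + u2 v2^T with u1 = (-3, 1, 2, -1), v1 = (1, 1, -1, -2), u2 = (3, 2, 2, -2), v2 = (3, 1, 1, -2) (multiplying out reproduces the displayed K). The nonzero eigenvalues of U V^T coincide with those of the 2 x 2 matrix G = V^T U = [[v1·u1, v1·u2], [v2·u1, v2·u2]] = [[-2, 7], [-4, 17]], and by the Sylvester determinant identity det(I_4 - U V^T) = det(I_2 - V^T U) = det([[3, -7], [4, -16]]) = (3)(-16) - (-7)(4) = -20. (Direct check: I - K =
[[-5, 0, -6, 0],
 [-7, -2, -1, 6],
 [-8, -4, 1, 8],
 [7, 3, 1, -5]]
has determinant -20.) The finite-dimensional Fredholm alternative says: either (I - K) is invertible, or ker(I - K) ≠ {0} and then range(I - K) = ker((I - K)^*)^⊥, with dim ker(I - K) = dim ker((I - K)^*). Since det(I - K) ≠ 0, 1 is not an eigenvalue of K and ker(I - K) = {0}, so we are in the first case: for every y there is a unique x = (I - K)^(-1) y. (Explicitly, by the Woodbury identity, (I - U V^T)^(-1) = I + U (I_2 - G)^(-1) V^T.)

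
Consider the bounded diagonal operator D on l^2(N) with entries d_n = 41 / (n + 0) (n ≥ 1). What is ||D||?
||D|| = 41 (attained at n = 1)

For D diagonal, ||D|| = sup_n |d_n| = sup_n 41/(n + 0). This is positive and strictly decreasing in n, so the supremum is attained at n = 1: d_1 = 41/(1 + 0) = 41. Hence ||D|| = 41.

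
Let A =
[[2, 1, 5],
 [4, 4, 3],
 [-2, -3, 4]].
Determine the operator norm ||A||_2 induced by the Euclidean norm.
||A||_2 ≈ 7.9493 (= sqrt(largest eigenvalue of A^T A))

||A||_2 = sigma_max(A) = sqrt(lambda_max(A^T A)). Form the symmetric matrix M = A^T A =
[[24, 24, 14],
 [24, 26, 5],
 [14, 5, 50]].
Its characteristic polynomial (trace, sum of principal 2x2 minors, determinant of M give the coefficients) is
  p(λ) = det(λ I - M) = λ^3 - 100λ^2 + 2327λ - 64.
No integer candidate from the rational root theorem (±divisors of 64) is a root, so the roots are irrational. The cubic discriminant is Δ = 3759090676 > 0, so there are three distinct real roots. p(0) = -64 and p(1) = 2164 have opposite signs, so a root lies in (0, 1); Newton's method refines it to λ ≈ 0.0275. p(36) = 764 and p(37) = -212 have opposite signs, so a root lies in (36, 37); Newton's method refines it to λ ≈ 36.7811. p(63) = -316 and p(64) = 1408 have opposite signs, so a root lies in (63, 64); Newton's method refines it to λ ≈ 63.1914. Check (Vieta): the three roots sum to 100, matching tr M = 100.
So the eigenvalues of A^T A are ≈ 0.0275, 36.7811, 63.1914 (all ≥ 0, as they must be for A^T A). The largest is λ_max ≈ 63.1914, hence ||A||_2 = sqrt(λ_max) ≈ 7.9493.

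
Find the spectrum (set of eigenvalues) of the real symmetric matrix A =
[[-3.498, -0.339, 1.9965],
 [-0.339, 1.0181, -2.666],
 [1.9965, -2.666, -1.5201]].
sigma(A) ≈ {-5, -2, 3}

A is real symmetric, so its spectrum consists of real eigenvalues. Expanding the characteristic polynomial of the displayed matrix gives
  det(λ I - A) = p(λ) = λ^3 + (4)λ^2 + (-11)λ + (-30.0011).
Solving p(λ) = 0 yields eigenvalues ≈ -5, -2, 3. (A is shown rounded to 4 decimals, so these recover the underlying integer eigenvalues to within that precision.)
Verification: the trace of A = -4 equals the sum of eigenvalues -4, and det(A) ≈ 30.0011 matches the eigenvalue product 30.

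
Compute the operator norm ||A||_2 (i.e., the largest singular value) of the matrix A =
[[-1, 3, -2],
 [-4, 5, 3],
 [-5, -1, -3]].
||A||_2 ≈ 7.5693 (= sqrt(largest eigenvalue of A^T A))

||A||_2 = sigma_max(A) = sqrt(lambda_max(A^T A)). Form the symmetric matrix M = A^T A =
[[42, -18, 5],
 [-18, 35, 12],
 [5, 12, 22]].
Its characteristic polynomial (trace, sum of principal 2x2 minors, determinant of M give the coefficients) is
  p(λ) = det(λ I - M) = λ^3 - 99λ^2 + 2671λ - 16129.
No integer candidate from the rational root theorem (±divisors of 16129) is a root, so the roots are irrational. The cubic discriminant is Δ = 846305744 > 0, so there are three distinct real roots. p(8) = -585 and p(9) = 620 have opposite signs, so a root lies in (8, 9); Newton's method refines it to λ ≈ 8.4703. p(33) = 140 and p(34) = -455 have opposite signs, so a root lies in (33, 34); Newton's method refines it to λ ≈ 33.2349. p(57) = -340 and p(58) = 865 have opposite signs, so a root lies in (57, 58); Newton's method refines it to λ ≈ 57.2948. Check (Vieta): the three roots sum to 99, matching tr M = 99.
So the eigenvalues of A^T A are ≈ 8.4703, 33.2349, 57.2948 (all ≥ 0, as they must be for A^T A). The largest is λ_max ≈ 57.2948, hence ||A||_2 = sqrt(λ_max) ≈ 7.5693.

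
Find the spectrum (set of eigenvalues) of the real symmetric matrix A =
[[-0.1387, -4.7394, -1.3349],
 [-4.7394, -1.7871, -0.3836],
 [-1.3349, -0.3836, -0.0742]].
sigma(A) ≈ {-6, 0, 4}

A is real symmetric, so its spectrum consists of real eigenvalues. Expanding the characteristic polynomial of the displayed matrix gives
  det(λ I - A) = p(λ) = λ^3 + (2)λ^2 + (-24)λ + (0).
Solving p(λ) = 0 yields eigenvalues ≈ -6, 0, 4. (A is shown rounded to 4 decimals, so these recover the underlying integer eigenvalues to within that precision.)
Verification: the trace of A = -2 equals the sum of eigenvalues -2, and det(A) ≈ -0.0006 matches the eigenvalue product 0.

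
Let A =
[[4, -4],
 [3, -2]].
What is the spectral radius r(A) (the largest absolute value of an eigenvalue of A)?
r(A) = 2

The eigenvalues of A are the roots of its characteristic polynomial. With M = A (coefficients from the trace and determinant):
  p(λ) = det(λ I - M) = λ^2 - 2λ + 4.
For λ^2 - 2λ + 4 the discriminant is -12. It is negative, so the roots are the complex-conjugate pair λ = 1 ± (sqrt(12)/2) i ≈ 1 ± 1.7321i. For a conjugate pair the product of the roots equals the constant term, so |λ|^2 = 4 and |λ| = sqrt(4) = 2.
Thus the eigenvalues (to 4 decimals) are 1 ± 1.7321i (modulus 2). The spectral radius is the largest modulus: r(A) = 2. (Cross-check: r(A) ≤ ||A||_2 ≈ 6.6814; equality holds whenever A is normal, though it can also hold for some non-normal A.)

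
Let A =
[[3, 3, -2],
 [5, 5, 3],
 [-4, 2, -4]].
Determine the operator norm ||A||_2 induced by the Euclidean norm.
||A||_2 ≈ 8.9095 (= sqrt(largest eigenvalue of A^T A))

||A||_2 = sigma_max(A) = sqrt(lambda_max(A^T A)). Form the symmetric matrix M = A^T A =
[[50, 26, 25],
 [26, 38, 1],
 [25, 1, 29]].
Its characteristic polynomial (trace, sum of principal 2x2 minors, determinant of M give the coefficients) is
  p(λ) = det(λ I - M) = λ^3 - 117λ^2 + 3150λ - 12996.
No integer candidate from the rational root theorem (±divisors of 12996) is a root, so the roots are irrational. The cubic discriminant is Δ = 9201324276 > 0, so there are three distinct real roots. p(5) = -46 and p(6) = 1908 have opposite signs, so a root lies in (5, 6); Newton's method refines it to λ ≈ 5.0224. p(32) = 764 and p(33) = -522 have opposite signs, so a root lies in (32, 33); Newton's method refines it to λ ≈ 32.5977. p(79) = -1304 and p(80) = 2204 have opposite signs, so a root lies in (79, 80); Newton's method refines it to λ ≈ 79.3799. Check (Vieta): the three roots sum to 117, matching tr M = 117.
So the eigenvalues of A^T A are ≈ 5.0224, 32.5977, 79.3799 (all ≥ 0, as they must be for A^T A). The largest is λ_max ≈ 79.3799, hence ||A||_2 = sqrt(λ_max) ≈ 8.9095.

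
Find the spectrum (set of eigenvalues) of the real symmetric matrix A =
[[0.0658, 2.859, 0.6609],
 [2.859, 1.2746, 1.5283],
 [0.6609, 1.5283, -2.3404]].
sigma(A) ≈ {-3, -2, 4}

A is real symmetric, so its spectrum consists of real eigenvalues. Expanding the characteristic polynomial of the displayed matrix gives
  det(λ I - A) = p(λ) = λ^3 + (1)λ^2 + (-14)λ + (-23.9989).
Solving p(λ) = 0 yields eigenvalues ≈ -3, -2, 4. (A is shown rounded to 4 decimals, so these recover the underlying integer eigenvalues to within that precision.)
Verification: the trace of A = -1 equals the sum of eigenvalues -1, and det(A) ≈ 23.9989 matches the eigenvalue product 24.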